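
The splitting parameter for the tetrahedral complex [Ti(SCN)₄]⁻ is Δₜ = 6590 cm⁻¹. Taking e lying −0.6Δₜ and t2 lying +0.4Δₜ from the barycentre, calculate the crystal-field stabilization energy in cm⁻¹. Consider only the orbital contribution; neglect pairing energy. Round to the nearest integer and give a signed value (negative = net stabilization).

Each SCN⁻ contributes -1; 4 × (-1) = -4. With overall charge -1, Ti is in the +3 oxidation state.
Group 4 minus oxidation state +3 gives a d¹ configuration for Ti³⁺.
With tetrahedral geometry the complex is necessarily high-spin.
Electron filling gives e^1 t2^0.
The orbital stabilization is -0.6Δₜ = -0.6 × 6590 = -3954 cm⁻¹.

-3954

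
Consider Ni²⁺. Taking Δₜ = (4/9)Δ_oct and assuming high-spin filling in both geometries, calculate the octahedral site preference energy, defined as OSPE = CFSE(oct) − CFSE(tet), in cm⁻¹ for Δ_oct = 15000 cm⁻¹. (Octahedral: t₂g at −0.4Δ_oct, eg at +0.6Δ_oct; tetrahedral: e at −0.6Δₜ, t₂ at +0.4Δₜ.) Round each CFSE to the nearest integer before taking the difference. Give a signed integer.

-12667

Ni²⁺: group 10, so d-count = 10 − 2 = 8.
Octahedral (high-spin): t₂g⁶ eg², CFSE = 6(−0.4) + 2(+0.6) = -1.2Δ_oct = -1.2 × 15000 = -18000 cm⁻¹.
Tetrahedral e⁴ t₂⁴ gives -0.8Δₜ = -0.8 × (4/9) × 15000 = -5333 cm⁻¹.
OSPE = -18000 − (-5333) = -12667 cm⁻¹.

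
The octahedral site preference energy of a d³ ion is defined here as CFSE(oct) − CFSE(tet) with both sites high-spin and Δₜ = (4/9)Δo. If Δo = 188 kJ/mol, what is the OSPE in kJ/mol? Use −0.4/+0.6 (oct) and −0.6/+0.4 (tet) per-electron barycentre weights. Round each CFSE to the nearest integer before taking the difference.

In an octahedral site d³ (HS) is t₂g³ eg⁰, giving CFSE(oct) = -1.2Δo = -226 kJ/mol.
Tetrahedral e² t₂¹ gives -0.8Δₜ = -0.8 × (4/9) × 188 = -67 kJ/mol.
OSPE = CFSE(oct) − CFSE(tet) = -226 − (-67) = -159 kJ/mol.

-159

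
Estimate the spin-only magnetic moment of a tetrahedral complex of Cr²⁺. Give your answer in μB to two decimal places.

Cr sits in group 6; removing 2 electrons leaves Cr²⁺ with 6 − 2 = 4 d electrons.
With tetrahedral geometry the complex is necessarily high-spin.
Configuration: e² t₂² → 4 unpaired electrons.
μ(spin-only) = √[4(4+2)] = √24 ≈ 4.90 μB.

4.90 μB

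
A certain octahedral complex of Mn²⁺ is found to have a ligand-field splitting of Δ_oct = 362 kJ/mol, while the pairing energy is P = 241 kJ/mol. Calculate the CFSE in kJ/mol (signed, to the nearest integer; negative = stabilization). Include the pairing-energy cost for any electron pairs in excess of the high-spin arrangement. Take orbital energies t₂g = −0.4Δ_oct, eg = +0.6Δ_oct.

-242

Mn sits in group 7; removing 2 electrons leaves Mn²⁺ with 7 − 2 = 5 d electrons.
With Δ_oct > P the complex is low-spin.
That gives t₂g⁵ eg⁰.
Orbital CFSE = -2.0Δ_oct = -2.0 × 362 = -724 kJ/mol.
Excess pairs vs high-spin: 2 − 0 = 2; pairing cost = +482 kJ/mol.
Net CFSE = -724 + 482 = -242 kJ/mol.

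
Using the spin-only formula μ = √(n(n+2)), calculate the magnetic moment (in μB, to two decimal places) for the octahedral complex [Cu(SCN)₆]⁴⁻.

1.73 μB

Each SCN⁻ contributes -1; 6 × (-1) = -6. With overall charge -4, Cu is in the +2 oxidation state.
Cu sits in group 11; removing 2 electrons leaves Cu²⁺ with 11 − 2 = 9 d electrons.
Configuration: t₂g⁶ eg³ → 1 unpaired electron.
μ(spin-only) = √[1(1+2)] = √3 ≈ 1.73 μB.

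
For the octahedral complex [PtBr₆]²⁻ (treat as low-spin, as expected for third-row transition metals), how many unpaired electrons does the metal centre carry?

Each Br⁻ contributes -1; 6 × (-1) = -6. With overall charge -2, Pt is in the +4 oxidation state.
Pt is in group 10, so Pt⁴⁺ is d⁶ (10 − 4 = 6).
Configuration: t₂g⁶ eg⁰, giving 0 unpaired electrons.

0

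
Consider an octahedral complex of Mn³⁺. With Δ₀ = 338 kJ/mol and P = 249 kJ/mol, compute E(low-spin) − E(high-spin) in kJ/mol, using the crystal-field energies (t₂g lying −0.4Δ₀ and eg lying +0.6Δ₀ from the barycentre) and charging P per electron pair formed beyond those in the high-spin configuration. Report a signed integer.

Mn is in group 7, so Mn³⁺ is d⁴ (7 − 3 = 4).
High-spin: t₂g³ eg¹, CFSE = -0.6Δ₀ = -203 kJ/mol.
Low-spin t₂g⁴ eg⁰ gives -1.6Δ₀ = -541 kJ/mol, but forming 1 extra pair costs 1P = 249 kJ/mol, so E(LS) = -541 + 249 = -292 kJ/mol.
Thus E(LS) − E(HS) = -89 kJ/mol.

-89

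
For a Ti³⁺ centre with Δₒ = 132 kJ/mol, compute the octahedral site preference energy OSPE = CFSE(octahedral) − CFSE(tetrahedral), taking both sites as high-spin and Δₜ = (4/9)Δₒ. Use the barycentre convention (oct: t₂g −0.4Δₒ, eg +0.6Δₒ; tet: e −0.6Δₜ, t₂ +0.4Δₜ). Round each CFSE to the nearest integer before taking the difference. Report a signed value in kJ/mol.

-18

Ti sits in group 4; removing 3 electrons leaves Ti³⁺ with 4 − 3 = 1 d electrons.
Octahedral high-spin t2g^1 e_g^0: CFSE = -0.4 × 132 = -53 kJ/mol.
In a tetrahedral site the filling is e^1 t2^0: CFSE(tet) = -0.6Δₜ = -0.6 × (4/9)(132) = -35 kJ/mol.
Subtracting, OSPE = -53 − (-35) = -18 kJ/mol.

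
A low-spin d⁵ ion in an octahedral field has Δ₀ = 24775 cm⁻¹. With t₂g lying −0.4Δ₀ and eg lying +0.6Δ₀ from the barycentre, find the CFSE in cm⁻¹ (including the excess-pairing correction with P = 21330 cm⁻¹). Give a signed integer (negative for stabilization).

Electron filling gives t₂g⁵ eg⁰.
The orbital stabilization is -2.0Δ₀ = -2.0 × 24775 = -49550 cm⁻¹.
Pairing penalty: 2 pairs vs 0 in the high-spin reference → 2 extra × P = 42660 cm⁻¹.
Overall CFSE = -49550 + 42660 = -6890 cm⁻¹.

-6890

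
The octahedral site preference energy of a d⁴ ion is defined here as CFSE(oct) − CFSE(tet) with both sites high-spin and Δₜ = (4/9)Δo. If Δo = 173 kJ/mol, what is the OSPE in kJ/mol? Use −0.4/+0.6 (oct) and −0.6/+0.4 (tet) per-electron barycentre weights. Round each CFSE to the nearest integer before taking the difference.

In an octahedral site d⁴ (HS) is t₂g³ eg¹, giving CFSE(oct) = -0.6Δo = -104 kJ/mol.
Tetrahedral e² t₂² gives -0.4Δₜ = -0.4 × (4/9) × 173 = -31 kJ/mol.
OSPE = CFSE(oct) − CFSE(tet) = -104 − (-31) = -73 kJ/mol.

-73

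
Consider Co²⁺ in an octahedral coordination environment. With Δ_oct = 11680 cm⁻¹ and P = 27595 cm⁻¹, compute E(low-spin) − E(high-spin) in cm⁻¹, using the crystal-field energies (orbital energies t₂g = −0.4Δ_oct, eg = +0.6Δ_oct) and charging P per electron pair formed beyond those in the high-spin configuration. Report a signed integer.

Co sits in group 9; removing 2 electrons leaves Co²⁺ with 9 − 2 = 7 d electrons.
High-spin: t₂g⁵ eg², CFSE = -0.8Δ_oct = -9344 cm⁻¹.
Low-spin t₂g⁶ eg¹ gives -1.8Δ_oct = -21024 cm⁻¹, but forming 1 extra pair costs 1P = 27595 cm⁻¹, so E(LS) = -21024 + 27595 = 6571 cm⁻¹.
E(LS) − E(HS) = 6571 − (-9344) = 15915 cm⁻¹.

15915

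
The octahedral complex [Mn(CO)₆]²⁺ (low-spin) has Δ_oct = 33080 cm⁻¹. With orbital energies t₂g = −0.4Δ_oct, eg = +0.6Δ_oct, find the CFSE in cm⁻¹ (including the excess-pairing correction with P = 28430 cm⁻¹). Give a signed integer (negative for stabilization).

CO is neutral, so the +2 overall charge sits on Mn: oxidation state +2.
Mn sits in group 7; removing 2 electrons leaves Mn²⁺ with 7 − 2 = 5 d electrons.
Configuration: t₂g⁵ eg⁰.
The orbital stabilization is -2.0Δ_oct = -2.0 × 33080 = -66160 cm⁻¹.
Relative to high-spin t₂g³ eg² (0 paired), the low-spin configuration has 2 additional pairs, contributing +2 × 28430 = +56860 cm⁻¹.
Overall CFSE = -66160 + 56860 = -9300 cm⁻¹.

-9300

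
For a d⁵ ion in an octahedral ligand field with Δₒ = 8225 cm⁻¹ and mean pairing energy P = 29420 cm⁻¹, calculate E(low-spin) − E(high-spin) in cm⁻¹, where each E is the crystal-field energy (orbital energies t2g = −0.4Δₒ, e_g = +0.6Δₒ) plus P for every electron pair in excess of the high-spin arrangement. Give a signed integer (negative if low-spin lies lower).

42390

High-spin d⁵ fills as t2g^3 e_g^2 with CFSE 3(−0.4) + 2(+0.6) = 0.0Δₒ = 0 cm⁻¹.
For low-spin the configuration is t2g^5 e_g^0: orbital energy -2.0 × 8225 = -16450 cm⁻¹, and 2 additional pairs relative to high-spin add 58840 cm⁻¹, giving 42390 cm⁻¹.
Thus E(LS) − E(HS) = 42390 cm⁻¹.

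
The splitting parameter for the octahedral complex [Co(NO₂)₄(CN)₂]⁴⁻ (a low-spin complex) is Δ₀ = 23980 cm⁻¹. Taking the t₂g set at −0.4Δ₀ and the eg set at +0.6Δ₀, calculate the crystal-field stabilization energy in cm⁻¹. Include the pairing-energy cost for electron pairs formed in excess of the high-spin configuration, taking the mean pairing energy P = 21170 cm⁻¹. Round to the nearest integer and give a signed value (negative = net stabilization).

Ligand charges: 4×(-1) from NO₂⁻ and 2×(-1) from CN⁻ sum to -6; with overall charge -4, Co is +2.
Group 9 minus oxidation state +2 gives a d⁷ configuration for Co²⁺.
The d⁷ electrons fill as t₂g⁶ eg¹.
Orbital CFSE = 6(-0.4) + 1(0.6) = -1.8Δ₀ = -1.8 × 23980 = -43164 cm⁻¹.
Pairing penalty: 3 pairs vs 2 in the high-spin reference → 1 extra × P = 21170 cm⁻¹.
Net CFSE = -43164 + 21170 = -21994 cm⁻¹.

-21994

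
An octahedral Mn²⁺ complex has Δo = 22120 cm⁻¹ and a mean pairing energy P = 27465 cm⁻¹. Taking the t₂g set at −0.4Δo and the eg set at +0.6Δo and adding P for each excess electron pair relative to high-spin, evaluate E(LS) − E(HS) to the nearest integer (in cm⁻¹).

10690

Mn²⁺: group 7, so d-count = 7 − 2 = 5.
High-spin d⁵ fills as t₂g³ eg² with CFSE 3(−0.4) + 2(+0.6) = 0.0Δo = 0 cm⁻¹.
Low-spin: t₂g⁵ eg⁰, orbital CFSE = -2.0Δo = -44240 cm⁻¹; plus 2 excess pairs × P = +54930 cm⁻¹; total 10690 cm⁻¹.
Thus E(LS) − E(HS) = 10690 cm⁻¹.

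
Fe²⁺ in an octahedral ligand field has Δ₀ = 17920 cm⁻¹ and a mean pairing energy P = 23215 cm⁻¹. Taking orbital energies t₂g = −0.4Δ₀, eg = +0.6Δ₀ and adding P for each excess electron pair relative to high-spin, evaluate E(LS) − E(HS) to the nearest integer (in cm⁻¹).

10590

Group 8 minus oxidation state +2 gives a d⁶ configuration for Fe²⁺.
High-spin d⁶ fills as t₂g⁴ eg² with CFSE 4(−0.4) + 2(+0.6) = -0.4Δ₀ = -7168 cm⁻¹.
Low-spin: t₂g⁶ eg⁰, orbital CFSE = -2.4Δ₀ = -43008 cm⁻¹; plus 2 excess pairs × P = +46430 cm⁻¹; total 3422 cm⁻¹.
The difference is 3422 − (-7168) = 10590 cm⁻¹, so high-spin lies lower.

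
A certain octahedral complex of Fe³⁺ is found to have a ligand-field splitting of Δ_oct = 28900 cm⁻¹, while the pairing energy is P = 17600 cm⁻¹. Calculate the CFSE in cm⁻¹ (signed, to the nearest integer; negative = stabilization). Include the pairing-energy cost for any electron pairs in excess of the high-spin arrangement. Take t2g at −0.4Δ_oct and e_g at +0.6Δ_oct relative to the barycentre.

-22600

Fe is in group 8, so Fe³⁺ is d⁵ (8 − 3 = 5).
Here Δ_oct > P (28900 > 17600), so the low-spin state is favoured.
Configuration: t2g^5 e_g^0.
Orbital CFSE = -2.0Δ_oct = -2.0 × 28900 = -57800 cm⁻¹.
Excess pairs vs high-spin: 2 − 0 = 2; pairing cost = +35200 cm⁻¹.
Net CFSE = -57800 + 35200 = -22600 cm⁻¹.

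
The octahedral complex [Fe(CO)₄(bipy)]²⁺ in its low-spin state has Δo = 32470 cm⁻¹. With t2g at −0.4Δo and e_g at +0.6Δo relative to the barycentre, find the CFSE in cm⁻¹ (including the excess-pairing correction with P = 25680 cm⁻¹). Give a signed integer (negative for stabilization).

-26568

Ligand charges: 4×(+0) from CO and 1×(+0) from bipy sum to +0; with overall charge +2, Fe is +2.
Fe²⁺: group 8, so d-count = 8 − 2 = 6.
Electron filling gives t2g^6 e_g^0.
Orbital CFSE = 6(-0.4) + 0(0.6) = -2.4Δo = -2.4 × 32470 = -77928 cm⁻¹.
Pairing penalty: 3 pairs vs 1 in the high-spin reference → 2 extra × P = 51360 cm⁻¹.
Net CFSE = -77928 + 51360 = -26568 cm⁻¹.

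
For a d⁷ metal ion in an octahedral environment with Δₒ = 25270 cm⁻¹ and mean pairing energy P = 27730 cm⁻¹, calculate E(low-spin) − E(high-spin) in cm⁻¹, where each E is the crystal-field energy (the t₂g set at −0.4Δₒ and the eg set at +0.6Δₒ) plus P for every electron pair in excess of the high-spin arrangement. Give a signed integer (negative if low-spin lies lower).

2460

In the high-spin limit (t₂g⁵ eg²) the orbital term is -0.8Δₒ = -20216 cm⁻¹, with no excess pairing.
Low-spin: t₂g⁶ eg¹, orbital CFSE = -1.8Δₒ = -45486 cm⁻¹; plus 1 excess pair × P = +27730 cm⁻¹; total -17756 cm⁻¹.
E(LS) − E(HS) = -17756 − (-20216) = 2460 cm⁻¹.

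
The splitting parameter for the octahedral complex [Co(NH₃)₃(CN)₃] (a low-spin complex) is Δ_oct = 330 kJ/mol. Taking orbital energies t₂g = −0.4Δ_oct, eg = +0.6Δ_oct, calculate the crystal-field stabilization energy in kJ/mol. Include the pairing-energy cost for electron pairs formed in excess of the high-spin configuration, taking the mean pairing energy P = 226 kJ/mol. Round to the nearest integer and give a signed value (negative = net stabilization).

-340

Ligand charges: 3×(+0) from NH₃ and 3×(-1) from CN⁻ sum to -3; with overall charge +0, Co is +3.
Group 9 minus oxidation state +3 gives a d⁶ configuration for Co³⁺.
Configuration: t₂g⁶ eg⁰.
Orbital CFSE = 6(-0.4) + 0(0.6) = -2.4Δ_oct = -2.4 × 330 = -792 kJ/mol.
Pairing penalty: 3 pairs vs 1 in the high-spin reference → 2 extra × P = 452 kJ/mol.
Combining: -792 + 452 = -340 kJ/mol.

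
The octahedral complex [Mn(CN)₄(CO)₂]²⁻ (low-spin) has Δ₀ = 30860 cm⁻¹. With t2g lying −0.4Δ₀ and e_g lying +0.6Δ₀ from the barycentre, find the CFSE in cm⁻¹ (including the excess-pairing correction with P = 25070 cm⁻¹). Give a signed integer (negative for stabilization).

Ligand charges: 4×(-1) from CN⁻ and 2×(+0) from CO sum to -4; with overall charge -2, Mn is +2.
Group 7 minus oxidation state +2 gives a d⁵ configuration for Mn²⁺.
Electron filling gives t2g^5 e_g^0.
Orbital CFSE = 5(-0.4) + 0(0.6) = -2.0Δ₀ = -2.0 × 30860 = -61720 cm⁻¹.
High-spin d⁵ would be t2g^3 e_g^2 with 0 pairs; low-spin has 2, so 2 excess pairs cost +2P = +50140 cm⁻¹.
Net CFSE = -61720 + 50140 = -11580 cm⁻¹.

-11580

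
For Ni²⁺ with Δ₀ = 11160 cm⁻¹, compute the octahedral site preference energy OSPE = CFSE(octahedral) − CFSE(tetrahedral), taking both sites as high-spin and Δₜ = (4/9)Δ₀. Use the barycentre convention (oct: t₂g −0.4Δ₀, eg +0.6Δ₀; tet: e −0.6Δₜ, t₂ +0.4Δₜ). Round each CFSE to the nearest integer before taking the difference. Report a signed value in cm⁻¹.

-9424

Ni is in group 10, so Ni²⁺ is d⁸ (10 − 2 = 8).
Octahedral (high-spin): t2g^6 e_g^2, CFSE = 6(−0.4) + 2(+0.6) = -1.2Δ₀ = -1.2 × 11160 = -13392 cm⁻¹.
Tetrahedral: e^4 t2^4, CFSE = 4(−0.6) + 4(+0.4) = -0.8Δₜ = -0.8 × (4/9) × 11160 = -3968 cm⁻¹.
OSPE = CFSE(oct) − CFSE(tet) = -13392 − (-3968) = -9424 cm⁻¹.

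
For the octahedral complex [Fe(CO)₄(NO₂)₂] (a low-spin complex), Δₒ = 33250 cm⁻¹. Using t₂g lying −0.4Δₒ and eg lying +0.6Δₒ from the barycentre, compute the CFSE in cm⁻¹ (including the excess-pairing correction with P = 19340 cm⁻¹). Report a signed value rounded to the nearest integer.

Ligand charges: 4×(+0) from CO and 2×(-1) from NO₂⁻ sum to -2; with overall charge +0, Fe is +2.
Group 8 minus oxidation state +2 gives a d⁶ configuration for Fe²⁺.
Electron filling gives t₂g⁶ eg⁰.
Orbital CFSE = 6(-0.4) + 0(0.6) = -2.4Δₒ = -2.4 × 33250 = -79800 cm⁻¹.
High-spin d⁶ would be t₂g⁴ eg² with 1 pair; low-spin has 3, so 2 excess pairs cost +2P = +38680 cm⁻¹.
Combining: -79800 + 38680 = -41120 cm⁻¹.

-41120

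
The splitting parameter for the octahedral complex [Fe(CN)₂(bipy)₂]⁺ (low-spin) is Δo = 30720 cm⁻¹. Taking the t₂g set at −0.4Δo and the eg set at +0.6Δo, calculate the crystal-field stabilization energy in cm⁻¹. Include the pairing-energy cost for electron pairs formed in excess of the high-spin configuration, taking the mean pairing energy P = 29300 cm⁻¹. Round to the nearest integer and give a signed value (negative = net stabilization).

-2840

Ligand charges: 2×(-1) from CN⁻ and 2×(+0) from bipy sum to -2; with overall charge +1, Fe is +3.
Group 8 minus oxidation state +3 gives a d⁵ configuration for Fe³⁺.
Electron filling gives t₂g⁵ eg⁰.
The orbital stabilization is -2.0Δo = -2.0 × 30720 = -61440 cm⁻¹.
High-spin d⁵ would be t₂g³ eg² with 0 pairs; low-spin has 2, so 2 excess pairs cost +2P = +58600 cm⁻¹.
Overall CFSE = -61440 + 58600 = -2840 cm⁻¹.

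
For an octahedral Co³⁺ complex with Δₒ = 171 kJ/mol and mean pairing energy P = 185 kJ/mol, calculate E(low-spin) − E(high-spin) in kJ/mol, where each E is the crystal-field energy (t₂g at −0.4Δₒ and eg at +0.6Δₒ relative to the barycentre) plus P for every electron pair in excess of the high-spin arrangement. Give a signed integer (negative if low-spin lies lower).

28

Co is in group 9, so Co³⁺ is d⁶ (9 − 3 = 6).
High-spin d⁶ fills as t₂g⁴ eg² with CFSE 4(−0.4) + 2(+0.6) = -0.4Δₒ = -68 kJ/mol.
For low-spin the configuration is t₂g⁶ eg⁰: orbital energy -2.4 × 171 = -410 kJ/mol, and 2 additional pairs relative to high-spin add 370 kJ/mol, giving -40 kJ/mol.
Thus E(LS) − E(HS) = 28 kJ/mol.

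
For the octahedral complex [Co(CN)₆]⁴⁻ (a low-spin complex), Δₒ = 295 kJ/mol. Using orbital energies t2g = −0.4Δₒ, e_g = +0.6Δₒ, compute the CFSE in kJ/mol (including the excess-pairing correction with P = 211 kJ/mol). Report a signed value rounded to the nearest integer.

-320

Each CN⁻ contributes -1; 6 × (-1) = -6. With overall charge -4, Co is in the +2 oxidation state.
Group 9 minus oxidation state +2 gives a d⁷ configuration for Co²⁺.
Configuration: t2g^6 e_g^1.
CFSE(orbital) = 6×(-0.4Δₒ) + 1×(0.6Δₒ) = -1.8Δₒ; with Δₒ = 295 kJ/mol that is -531 kJ/mol.
Relative to high-spin t2g^5 e_g^2 (2 paired), the low-spin configuration has 1 additional pair, contributing +1 × 211 = +211 kJ/mol.
Net CFSE = -531 + 211 = -320 kJ/mol.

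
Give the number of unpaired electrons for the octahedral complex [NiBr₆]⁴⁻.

2

Each Br⁻ contributes -1; 6 × (-1) = -6. With overall charge -4, Ni is in the +2 oxidation state.
Group 10 minus oxidation state +2 gives a d⁸ configuration for Ni²⁺.
Configuration: t₂g⁶ eg², giving 2 unpaired electrons.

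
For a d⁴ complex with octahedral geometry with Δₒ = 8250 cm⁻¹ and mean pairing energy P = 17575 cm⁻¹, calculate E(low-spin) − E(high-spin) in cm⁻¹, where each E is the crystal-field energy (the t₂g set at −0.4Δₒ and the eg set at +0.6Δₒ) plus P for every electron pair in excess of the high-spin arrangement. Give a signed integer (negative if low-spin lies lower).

In the high-spin limit (t₂g³ eg¹) the orbital term is -0.6Δₒ = -4950 cm⁻¹, with no excess pairing.
For low-spin the configuration is t₂g⁴ eg⁰: orbital energy -1.6 × 8250 = -13200 cm⁻¹, and 1 additional pair relative to high-spin adds 17575 cm⁻¹, giving 4375 cm⁻¹.
E(LS) − E(HS) = 4375 − (-4950) = 9325 cm⁻¹.

9325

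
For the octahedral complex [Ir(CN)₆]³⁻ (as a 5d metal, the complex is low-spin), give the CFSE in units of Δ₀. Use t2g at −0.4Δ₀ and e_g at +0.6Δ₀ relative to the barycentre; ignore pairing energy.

-2.4 Δ₀

Each CN⁻ contributes -1; 6 × (-1) = -6. With overall charge -3, Ir is in the +3 oxidation state.
Group 9 minus oxidation state +3 gives a d⁶ configuration for Ir³⁺.
Configuration: t2g^6 e_g^0.
CFSE = 6(-0.4Δ₀) + 0(0.6Δ₀) = -2.4Δ₀ + 0.0Δ₀ = -2.4Δ₀.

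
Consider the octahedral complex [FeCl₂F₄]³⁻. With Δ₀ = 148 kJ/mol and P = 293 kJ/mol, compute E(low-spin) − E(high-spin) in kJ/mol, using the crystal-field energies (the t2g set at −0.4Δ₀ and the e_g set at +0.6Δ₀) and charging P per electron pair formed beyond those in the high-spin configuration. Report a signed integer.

Ligand charges: 2×(-1) from Cl⁻ and 4×(-1) from F⁻ sum to -6; with overall charge -3, Fe is +3.
Fe is in group 8, so Fe³⁺ is d⁵ (8 − 3 = 5).
High-spin: t2g^3 e_g^2, CFSE = 0.0Δ₀ = 0 kJ/mol.
For low-spin the configuration is t2g^5 e_g^0: orbital energy -2.0 × 148 = -296 kJ/mol, and 2 additional pairs relative to high-spin add 586 kJ/mol, giving 290 kJ/mol.
The difference is 290 − (0) = 290 kJ/mol, so high-spin lies lower.

290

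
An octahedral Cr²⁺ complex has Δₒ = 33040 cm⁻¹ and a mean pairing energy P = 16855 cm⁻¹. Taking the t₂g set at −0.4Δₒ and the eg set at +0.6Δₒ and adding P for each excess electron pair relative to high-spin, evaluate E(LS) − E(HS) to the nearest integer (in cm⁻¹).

-16185

Cr²⁺: group 6, so d-count = 6 − 2 = 4.
High-spin d⁴ fills as t₂g³ eg¹ with CFSE 3(−0.4) + 1(+0.6) = -0.6Δₒ = -19824 cm⁻¹.
Low-spin: t₂g⁴ eg⁰, orbital CFSE = -1.6Δₒ = -52864 cm⁻¹; plus 1 excess pair × P = +16855 cm⁻¹; total -36009 cm⁻¹.
Thus E(LS) − E(HS) = -16185 cm⁻¹.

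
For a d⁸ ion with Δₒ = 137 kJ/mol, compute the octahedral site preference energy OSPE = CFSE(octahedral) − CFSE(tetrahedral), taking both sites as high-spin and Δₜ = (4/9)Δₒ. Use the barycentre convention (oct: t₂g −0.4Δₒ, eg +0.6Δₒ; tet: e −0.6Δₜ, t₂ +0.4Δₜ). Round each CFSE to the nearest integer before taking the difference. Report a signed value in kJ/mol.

-115

Octahedral high-spin t₂g⁶ eg²: CFSE = -1.2 × 137 = -164 kJ/mol.
Tetrahedral e⁴ t₂⁴ gives -0.8Δₜ = -0.8 × (4/9) × 137 = -49 kJ/mol.
OSPE = -164 − (-49) = -115 kJ/mol.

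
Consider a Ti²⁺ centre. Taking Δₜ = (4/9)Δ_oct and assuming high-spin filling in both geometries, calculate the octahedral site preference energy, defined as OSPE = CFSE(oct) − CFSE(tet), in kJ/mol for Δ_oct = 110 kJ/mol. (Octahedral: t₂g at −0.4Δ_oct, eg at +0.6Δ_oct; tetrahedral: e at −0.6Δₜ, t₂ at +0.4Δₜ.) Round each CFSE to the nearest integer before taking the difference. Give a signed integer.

Ti sits in group 4; removing 2 electrons leaves Ti²⁺ with 4 − 2 = 2 d electrons.
Octahedral high-spin t2g^2 e_g^0: CFSE = -0.8 × 110 = -88 kJ/mol.
Tetrahedral: e^2 t2^0, CFSE = 2(−0.6) + 0(+0.4) = -1.2Δₜ = -1.2 × (4/9) × 110 = -59 kJ/mol.
OSPE = -88 − (-59) = -29 kJ/mol.

-29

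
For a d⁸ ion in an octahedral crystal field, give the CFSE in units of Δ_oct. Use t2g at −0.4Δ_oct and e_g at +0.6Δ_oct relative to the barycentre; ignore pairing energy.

Configuration: t2g^6 e_g^2.
CFSE = 6(-0.4Δ_oct) + 2(0.6Δ_oct) = -2.4Δ_oct + 1.2Δ_oct = -1.2Δ_oct.

-1.2 Δ_oct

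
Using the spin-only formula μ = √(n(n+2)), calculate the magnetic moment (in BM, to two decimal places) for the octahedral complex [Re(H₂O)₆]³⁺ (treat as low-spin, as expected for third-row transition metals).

2.83 BM

H₂O is neutral, so the +3 overall charge sits on Re: oxidation state +3.
Group 7 minus oxidation state +3 gives a d⁴ configuration for Re³⁺.
Configuration: t₂g⁴ eg⁰ → 2 unpaired electrons.
μ(spin-only) = √[2(2+2)] = √8 ≈ 2.83 BM.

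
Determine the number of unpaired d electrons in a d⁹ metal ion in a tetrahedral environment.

1

Tetrahedral splitting is small, so the complex is high-spin.
Configuration: e^4 t2^5, giving 1 unpaired electron.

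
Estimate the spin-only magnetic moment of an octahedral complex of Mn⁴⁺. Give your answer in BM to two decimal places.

Mn is in group 7, so Mn⁴⁺ is d³ (7 − 4 = 3).
For octahedral d³ the high- and low-spin configurations coincide.
Configuration: t₂g³ eg⁰ → 3 unpaired electrons.
μ(spin-only) = √[3(3+2)] = √15 ≈ 3.87 BM.

3.87 BM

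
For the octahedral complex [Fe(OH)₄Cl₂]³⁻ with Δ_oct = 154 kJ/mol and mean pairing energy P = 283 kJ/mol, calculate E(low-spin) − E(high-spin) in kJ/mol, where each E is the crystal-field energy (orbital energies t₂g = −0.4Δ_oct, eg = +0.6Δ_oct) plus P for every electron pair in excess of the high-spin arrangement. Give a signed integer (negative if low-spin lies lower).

Ligand charges: 4×(-1) from OH⁻ and 2×(-1) from Cl⁻ sum to -6; with overall charge -3, Fe is +3.
Group 8 minus oxidation state +3 gives a d⁵ configuration for Fe³⁺.
High-spin: t₂g³ eg², CFSE = 0.0Δ_oct = 0 kJ/mol.
Low-spin t₂g⁵ eg⁰ gives -2.0Δ_oct = -308 kJ/mol, but forming 2 extra pairs costs 2P = 566 kJ/mol, so E(LS) = -308 + 566 = 258 kJ/mol.
Thus E(LS) − E(HS) = 258 kJ/mol.

258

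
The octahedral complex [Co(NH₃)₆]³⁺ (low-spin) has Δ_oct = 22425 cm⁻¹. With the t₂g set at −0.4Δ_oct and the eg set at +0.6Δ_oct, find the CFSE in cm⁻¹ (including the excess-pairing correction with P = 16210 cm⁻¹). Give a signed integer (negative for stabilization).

NH₃ is neutral, so the +3 overall charge sits on Co: oxidation state +3.
Group 9 minus oxidation state +3 gives a d⁶ configuration for Co³⁺.
Electron filling gives t₂g⁶ eg⁰.
CFSE(orbital) = 6×(-0.4Δ_oct) + 0×(0.6Δ_oct) = -2.4Δ_oct; with Δ_oct = 22425 cm⁻¹ that is -53820 cm⁻¹.
High-spin d⁶ would be t₂g⁴ eg² with 1 pair; low-spin has 3, so 2 excess pairs cost +2P = +32420 cm⁻¹.
Overall CFSE = -53820 + 32420 = -21400 cm⁻¹.

-21400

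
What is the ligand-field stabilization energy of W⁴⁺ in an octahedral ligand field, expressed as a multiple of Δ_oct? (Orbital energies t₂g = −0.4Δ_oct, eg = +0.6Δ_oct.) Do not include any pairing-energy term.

Group 6 minus oxidation state +4 gives a d² configuration for W⁴⁺.
Configuration: t₂g² eg⁰.
CFSE = 2(-0.4Δ_oct) + 0(0.6Δ_oct) = -0.8Δ_oct + 0.0Δ_oct = -0.8Δ_oct.

-0.8 Δ_oct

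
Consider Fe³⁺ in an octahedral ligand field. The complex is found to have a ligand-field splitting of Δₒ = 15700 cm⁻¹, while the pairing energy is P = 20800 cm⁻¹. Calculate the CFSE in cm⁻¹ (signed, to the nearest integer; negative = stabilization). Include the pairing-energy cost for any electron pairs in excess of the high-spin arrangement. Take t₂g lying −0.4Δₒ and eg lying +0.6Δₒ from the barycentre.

0

Fe is in group 8, so Fe³⁺ is d⁵ (8 − 3 = 5).
Δₒ < P, so pairing is avoided: the ground state is high-spin.
Configuration: t₂g³ eg².
Orbital CFSE = 0.0Δₒ = 0.0 × 15700 = 0 cm⁻¹.
High-spin has no excess pairs, so no pairing correction applies.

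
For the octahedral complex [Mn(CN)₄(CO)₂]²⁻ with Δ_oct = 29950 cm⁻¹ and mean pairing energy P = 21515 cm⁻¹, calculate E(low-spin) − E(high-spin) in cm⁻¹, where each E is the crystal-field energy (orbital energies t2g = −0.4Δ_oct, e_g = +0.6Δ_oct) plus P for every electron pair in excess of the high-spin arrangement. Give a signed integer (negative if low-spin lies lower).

-16870

Ligand charges: 4×(-1) from CN⁻ and 2×(+0) from CO sum to -4; with overall charge -2, Mn is +2.
Mn is in group 7, so Mn²⁺ is d⁵ (7 − 2 = 5).
High-spin: t2g^3 e_g^2, CFSE = 0.0Δ_oct = 0 cm⁻¹.
Low-spin t2g^5 e_g^0 gives -2.0Δ_oct = -59900 cm⁻¹, but forming 2 extra pairs costs 2P = 43030 cm⁻¹, so E(LS) = -59900 + 43030 = -16870 cm⁻¹.
Thus E(LS) − E(HS) = -16870 cm⁻¹.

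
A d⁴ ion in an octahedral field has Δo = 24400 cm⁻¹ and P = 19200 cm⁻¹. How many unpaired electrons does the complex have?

2

With Δo > P the complex is low-spin.
Configuration: t₂g⁴ eg⁰.
Unpaired electrons: 2.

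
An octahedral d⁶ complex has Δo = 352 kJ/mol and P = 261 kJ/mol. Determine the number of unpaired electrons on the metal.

0

With Δo > P the complex is low-spin.
Filling d⁶ accordingly: t2g^6 e_g^0.
Unpaired electrons: 0.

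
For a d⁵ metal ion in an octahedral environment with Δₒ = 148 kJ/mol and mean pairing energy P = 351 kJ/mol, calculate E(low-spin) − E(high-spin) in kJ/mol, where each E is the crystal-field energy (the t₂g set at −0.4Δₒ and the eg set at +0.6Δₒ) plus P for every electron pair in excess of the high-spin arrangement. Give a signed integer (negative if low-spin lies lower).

406

In the high-spin limit (t₂g³ eg²) the orbital term is 0.0Δₒ = 0 kJ/mol, with no excess pairing.
Low-spin t₂g⁵ eg⁰ gives -2.0Δₒ = -296 kJ/mol, but forming 2 extra pairs costs 2P = 702 kJ/mol, so E(LS) = -296 + 702 = 406 kJ/mol.
Thus E(LS) − E(HS) = 406 kJ/mol.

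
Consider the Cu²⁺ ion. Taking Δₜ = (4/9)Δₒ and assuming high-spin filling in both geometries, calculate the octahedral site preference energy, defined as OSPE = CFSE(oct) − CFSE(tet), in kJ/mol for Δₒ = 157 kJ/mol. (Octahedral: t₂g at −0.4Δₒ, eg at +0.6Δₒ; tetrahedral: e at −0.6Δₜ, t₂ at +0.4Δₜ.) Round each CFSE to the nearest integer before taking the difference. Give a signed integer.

Cu is in group 11, so Cu²⁺ is d⁹ (11 − 2 = 9).
In an octahedral site d⁹ (HS) is t2g^6 e_g^3, giving CFSE(oct) = -0.6Δₒ = -94 kJ/mol.
Tetrahedral e^4 t2^5 gives -0.4Δₜ = -0.4 × (4/9) × 157 = -28 kJ/mol.
OSPE = -94 − (-28) = -66 kJ/mol.

-66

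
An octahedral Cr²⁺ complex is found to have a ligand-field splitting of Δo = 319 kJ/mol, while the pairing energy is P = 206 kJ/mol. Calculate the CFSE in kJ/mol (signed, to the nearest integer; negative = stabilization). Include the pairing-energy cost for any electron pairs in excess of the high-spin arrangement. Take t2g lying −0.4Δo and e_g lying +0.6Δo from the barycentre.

-304

Cr sits in group 6; removing 2 electrons leaves Cr²⁺ with 6 − 2 = 4 d electrons.
With Δo > P the complex is low-spin.
Configuration: t2g^4 e_g^0.
Orbital CFSE = -1.6Δo = -1.6 × 319 = -510 kJ/mol.
Excess pairs vs high-spin: 1 − 0 = 1; pairing cost = +206 kJ/mol.
Net CFSE = -510 + 206 = -304 kJ/mol.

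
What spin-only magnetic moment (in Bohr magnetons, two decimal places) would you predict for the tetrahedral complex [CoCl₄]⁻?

4.90 Bohr magnetons

Each Cl⁻ contributes -1; 4 × (-1) = -4. With overall charge -1, Co is in the +3 oxidation state.
Co³⁺: group 9, so d-count = 9 − 3 = 6.
Tetrahedral splitting is small, so the complex is high-spin.
Configuration: e³ t₂³ → 4 unpaired electrons.
μ(spin-only) = √[4(4+2)] = √24 ≈ 4.90 Bohr magnetons.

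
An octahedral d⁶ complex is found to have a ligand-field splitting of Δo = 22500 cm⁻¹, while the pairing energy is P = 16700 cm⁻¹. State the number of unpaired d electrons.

0

Δo > P, so pairing is preferred: the ground state is low-spin.
Filling d⁶ accordingly: t₂g⁶ eg⁰.
Unpaired electrons: 0.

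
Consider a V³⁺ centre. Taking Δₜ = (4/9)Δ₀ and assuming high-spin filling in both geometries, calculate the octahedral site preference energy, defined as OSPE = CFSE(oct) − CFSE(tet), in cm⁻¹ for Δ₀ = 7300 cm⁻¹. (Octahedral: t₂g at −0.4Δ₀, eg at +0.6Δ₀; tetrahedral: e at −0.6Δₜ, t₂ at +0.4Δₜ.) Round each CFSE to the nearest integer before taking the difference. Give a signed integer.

V³⁺: group 5, so d-count = 5 − 3 = 2.
Octahedral (high-spin): t₂g² eg⁰, CFSE = 2(−0.4) + 0(+0.6) = -0.8Δ₀ = -0.8 × 7300 = -5840 cm⁻¹.
In a tetrahedral site the filling is e² t₂⁰: CFSE(tet) = -1.2Δₜ = -1.2 × (4/9)(7300) = -3893 cm⁻¹.
OSPE = -5840 − (-3893) = -1947 cm⁻¹.

-1947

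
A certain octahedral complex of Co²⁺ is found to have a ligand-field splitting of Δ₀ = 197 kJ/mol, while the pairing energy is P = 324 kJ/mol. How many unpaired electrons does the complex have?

3

Co²⁺: group 9, so d-count = 9 − 2 = 7.
With Δ₀ < P the complex is high-spin.
Filling d⁷ accordingly: t₂g⁵ eg².
Unpaired electrons: 3.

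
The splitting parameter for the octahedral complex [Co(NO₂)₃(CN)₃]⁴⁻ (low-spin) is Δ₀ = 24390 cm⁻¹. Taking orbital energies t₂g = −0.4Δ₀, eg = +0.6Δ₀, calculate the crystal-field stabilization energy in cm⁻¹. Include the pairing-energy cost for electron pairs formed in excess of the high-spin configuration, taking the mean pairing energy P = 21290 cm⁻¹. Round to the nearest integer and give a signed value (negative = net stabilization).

-22612

Ligand charges: 3×(-1) from NO₂⁻ and 3×(-1) from CN⁻ sum to -6; with overall charge -4, Co is +2.
Co sits in group 9; removing 2 electrons leaves Co²⁺ with 9 − 2 = 7 d electrons.
Configuration: t₂g⁶ eg¹.
CFSE(orbital) = 6×(-0.4Δ₀) + 1×(0.6Δ₀) = -1.8Δ₀; with Δ₀ = 24390 cm⁻¹ that is -43902 cm⁻¹.
Pairing penalty: 3 pairs vs 2 in the high-spin reference → 1 extra × P = 21290 cm⁻¹.
Net CFSE = -43902 + 21290 = -22612 cm⁻¹.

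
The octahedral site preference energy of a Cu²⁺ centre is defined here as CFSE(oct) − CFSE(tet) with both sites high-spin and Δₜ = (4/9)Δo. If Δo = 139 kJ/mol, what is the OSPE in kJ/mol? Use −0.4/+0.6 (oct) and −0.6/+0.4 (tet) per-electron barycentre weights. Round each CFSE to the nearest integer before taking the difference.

-58

Cu²⁺: group 11, so d-count = 11 − 2 = 9.
Octahedral high-spin t₂g⁶ eg³: CFSE = -0.6 × 139 = -83 kJ/mol.
Tetrahedral e⁴ t₂⁵ gives -0.4Δₜ = -0.4 × (4/9) × 139 = -25 kJ/mol.
Subtracting, OSPE = -83 − (-25) = -58 kJ/mol.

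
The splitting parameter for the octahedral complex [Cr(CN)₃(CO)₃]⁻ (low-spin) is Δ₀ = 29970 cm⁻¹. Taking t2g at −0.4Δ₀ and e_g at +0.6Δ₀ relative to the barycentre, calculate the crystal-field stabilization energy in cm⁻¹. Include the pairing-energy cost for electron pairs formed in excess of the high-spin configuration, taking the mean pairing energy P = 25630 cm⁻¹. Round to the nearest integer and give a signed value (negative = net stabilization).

Ligand charges: 3×(-1) from CN⁻ and 3×(+0) from CO sum to -3; with overall charge -1, Cr is +2.
Group 6 minus oxidation state +2 gives a d⁴ configuration for Cr²⁺.
The d⁴ electrons fill as t2g^4 e_g^0.
CFSE(orbital) = 4×(-0.4Δ₀) + 0×(0.6Δ₀) = -1.6Δ₀; with Δ₀ = 29970 cm⁻¹ that is -47952 cm⁻¹.
Relative to high-spin t2g^3 e_g^1 (0 paired), the low-spin configuration has 1 additional pair, contributing +1 × 25630 = +25630 cm⁻¹.
Net CFSE = -47952 + 25630 = -22322 cm⁻¹.

-22322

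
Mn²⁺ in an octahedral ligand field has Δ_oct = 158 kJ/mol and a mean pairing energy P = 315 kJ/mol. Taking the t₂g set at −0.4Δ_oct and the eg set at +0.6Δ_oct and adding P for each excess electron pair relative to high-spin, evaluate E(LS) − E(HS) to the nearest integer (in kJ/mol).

314

Group 7 minus oxidation state +2 gives a d⁵ configuration for Mn²⁺.
High-spin d⁵ fills as t₂g³ eg² with CFSE 3(−0.4) + 2(+0.6) = 0.0Δ_oct = 0 kJ/mol.
For low-spin the configuration is t₂g⁵ eg⁰: orbital energy -2.0 × 158 = -316 kJ/mol, and 2 additional pairs relative to high-spin add 630 kJ/mol, giving 314 kJ/mol.
E(LS) − E(HS) = 314 − (0) = 314 kJ/mol.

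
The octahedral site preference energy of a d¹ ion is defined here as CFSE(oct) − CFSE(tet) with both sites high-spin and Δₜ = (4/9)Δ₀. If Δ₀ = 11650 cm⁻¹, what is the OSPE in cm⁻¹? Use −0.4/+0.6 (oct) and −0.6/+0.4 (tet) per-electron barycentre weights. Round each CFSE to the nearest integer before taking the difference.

Octahedral high-spin t2g^1 e_g^0: CFSE = -0.4 × 11650 = -4660 cm⁻¹.
In a tetrahedral site the filling is e^1 t2^0: CFSE(tet) = -0.6Δₜ = -0.6 × (4/9)(11650) = -3107 cm⁻¹.
OSPE = -4660 − (-3107) = -1553 cm⁻¹.

-1553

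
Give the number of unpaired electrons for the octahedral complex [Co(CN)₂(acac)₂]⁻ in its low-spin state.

0

Ligand charges: 2×(-1) from CN⁻ and 2×(-1) from acac⁻ sum to -4; with overall charge -1, Co is +3.
Group 9 minus oxidation state +3 gives a d⁶ configuration for Co³⁺.
Configuration: t2g^6 e_g^0, giving 0 unpaired electrons.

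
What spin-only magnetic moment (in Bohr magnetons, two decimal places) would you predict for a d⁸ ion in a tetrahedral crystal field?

Tetrahedral splitting is small, so the complex is high-spin.
Configuration: e⁴ t₂⁴ → 2 unpaired electrons.
μ(spin-only) = √[2(2+2)] = √8 ≈ 2.83 Bohr magnetons.

2.83 Bohr magnetons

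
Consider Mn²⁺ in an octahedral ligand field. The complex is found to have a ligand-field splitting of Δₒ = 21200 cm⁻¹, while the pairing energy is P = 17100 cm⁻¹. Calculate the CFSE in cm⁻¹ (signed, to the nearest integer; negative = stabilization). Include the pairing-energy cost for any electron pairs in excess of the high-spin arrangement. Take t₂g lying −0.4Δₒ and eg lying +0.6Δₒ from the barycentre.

Mn sits in group 7; removing 2 electrons leaves Mn²⁺ with 7 − 2 = 5 d electrons.
Here Δₒ > P (21200 > 17100), so the low-spin state is favoured.
That gives t₂g⁵ eg⁰.
Orbital CFSE = -2.0Δₒ = -2.0 × 21200 = -42400 cm⁻¹.
Excess pairs vs high-spin: 2 − 0 = 2; pairing cost = +34200 cm⁻¹.
Net CFSE = -42400 + 34200 = -8200 cm⁻¹.

-8200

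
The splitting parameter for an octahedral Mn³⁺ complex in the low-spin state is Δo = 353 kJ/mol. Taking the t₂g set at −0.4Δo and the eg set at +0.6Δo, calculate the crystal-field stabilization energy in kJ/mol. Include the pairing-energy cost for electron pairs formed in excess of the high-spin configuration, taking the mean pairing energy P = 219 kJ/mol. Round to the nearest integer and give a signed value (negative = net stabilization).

Mn³⁺: group 7, so d-count = 7 − 3 = 4.
Configuration: t₂g⁴ eg⁰.
The orbital stabilization is -1.6Δo = -1.6 × 353 = -565 kJ/mol.
Relative to high-spin t₂g³ eg¹ (0 paired), the low-spin configuration has 1 additional pair, contributing +1 × 219 = +219 kJ/mol.
Net CFSE = -565 + 219 = -346 kJ/mol.

-346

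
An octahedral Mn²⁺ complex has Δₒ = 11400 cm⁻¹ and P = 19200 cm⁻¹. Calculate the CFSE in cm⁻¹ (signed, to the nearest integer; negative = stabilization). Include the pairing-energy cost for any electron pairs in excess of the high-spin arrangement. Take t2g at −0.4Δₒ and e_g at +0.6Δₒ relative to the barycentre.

Group 7 minus oxidation state +2 gives a d⁵ configuration for Mn²⁺.
Here Δₒ < P (11400 < 19200), so the high-spin state is favoured.
Configuration: t2g^3 e_g^2.
Orbital CFSE = 0.0Δₒ = 0.0 × 11400 = 0 cm⁻¹.
High-spin has no excess pairs, so no pairing correction applies.

0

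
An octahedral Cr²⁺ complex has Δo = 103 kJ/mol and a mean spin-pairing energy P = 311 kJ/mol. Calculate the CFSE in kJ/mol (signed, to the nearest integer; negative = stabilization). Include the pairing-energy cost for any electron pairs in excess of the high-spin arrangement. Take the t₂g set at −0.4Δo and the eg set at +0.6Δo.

-62

Cr is in group 6, so Cr²⁺ is d⁴ (6 − 2 = 4).
Since Δo = 103 kJ/mol < P = 311 kJ/mol, the complex adopts the high-spin configuration.
That gives t₂g³ eg¹.
Orbital CFSE = -0.6Δo = -0.6 × 103 = -62 kJ/mol.
High-spin has no excess pairs, so no pairing correction applies.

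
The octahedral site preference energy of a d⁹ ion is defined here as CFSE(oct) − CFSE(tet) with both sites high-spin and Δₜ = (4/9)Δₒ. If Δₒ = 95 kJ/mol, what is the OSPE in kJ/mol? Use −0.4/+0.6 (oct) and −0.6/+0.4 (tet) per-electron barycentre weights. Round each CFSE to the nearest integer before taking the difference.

In an octahedral site d⁹ (HS) is t2g^6 e_g^3, giving CFSE(oct) = -0.6Δₒ = -57 kJ/mol.
Tetrahedral: e^4 t2^5, CFSE = 4(−0.6) + 5(+0.4) = -0.4Δₜ = -0.4 × (4/9) × 95 = -17 kJ/mol.
OSPE = -57 − (-17) = -40 kJ/mol.

-40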